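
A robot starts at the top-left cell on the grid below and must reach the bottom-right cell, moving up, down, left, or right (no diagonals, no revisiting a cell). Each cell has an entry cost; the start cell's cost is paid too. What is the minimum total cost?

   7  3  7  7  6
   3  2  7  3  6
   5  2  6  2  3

25

Path [0,0] → [0,1] → [1,1] → [2,1] → [2,2] → [2,3] → [2,4]: 7 + 3 + 2 + 2 + 6 + 2 + 3 = 25.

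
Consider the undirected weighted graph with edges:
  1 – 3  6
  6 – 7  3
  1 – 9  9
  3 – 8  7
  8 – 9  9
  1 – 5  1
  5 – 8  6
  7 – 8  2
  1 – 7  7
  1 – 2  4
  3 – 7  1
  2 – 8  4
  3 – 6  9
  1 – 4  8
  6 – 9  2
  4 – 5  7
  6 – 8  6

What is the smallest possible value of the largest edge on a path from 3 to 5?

4

Some routes from 3 to 5:
3-7-8-5: max(1, 2, 6) = 6
3-7-6-8-2-1-5: max(1, 3, 6, 4, 4, 1) = 6
3-1-2-8-5: max(6, 4, 4, 6) = 6
3-7-8-2-1-5: max(1, 2, 4, 4, 1) = 4
3-7-6-8-5: max(1, 3, 6, 6) = 6
3-1-5: max(6, 1) = 6
Best route has worst link 4.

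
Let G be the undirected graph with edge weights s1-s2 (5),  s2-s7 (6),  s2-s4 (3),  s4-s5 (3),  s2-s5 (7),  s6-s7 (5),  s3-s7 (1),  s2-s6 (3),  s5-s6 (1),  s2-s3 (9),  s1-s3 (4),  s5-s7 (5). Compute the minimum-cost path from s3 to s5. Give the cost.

6

Some routes from s3 to s5:
s3 → s7 → s2 → s6 → s5: 1 + 6 + 3 + 1 = 11
s3 → s7 → s2 → s4 → s5: 1 + 6 + 3 + 3 = 13
s3 → s7 → s6 → s5: 1 + 5 + 1 = 7
s3 → s1 → s2 → s6 → s5: 4 + 5 + 3 + 1 = 13
s3 → s7 → s5: 1 + 5 = 6
The minimum is 6.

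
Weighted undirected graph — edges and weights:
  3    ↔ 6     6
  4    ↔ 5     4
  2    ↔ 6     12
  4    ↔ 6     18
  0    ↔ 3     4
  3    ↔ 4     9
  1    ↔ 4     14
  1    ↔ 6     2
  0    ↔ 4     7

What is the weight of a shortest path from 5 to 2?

Candidate routes:
5-4-3-6-2: 4 + 9 + 6 + 12 = 31
5-4-6-2: 4 + 18 + 12 = 34
5-4-0-3-6-2: 4 + 7 + 4 + 6 + 12 = 33
5-4-1-6-2: 4 + 14 + 2 + 12 = 32
Best route has total 31.

31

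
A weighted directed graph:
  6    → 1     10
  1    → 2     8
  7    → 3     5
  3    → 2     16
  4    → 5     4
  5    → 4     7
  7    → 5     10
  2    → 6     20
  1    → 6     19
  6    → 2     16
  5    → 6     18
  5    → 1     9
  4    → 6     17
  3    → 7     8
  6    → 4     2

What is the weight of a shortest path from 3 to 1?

Checking several routes:
3→7→5→1: 8 + 10 + 9 = 27
3→2→6→4→5→1: 16 + 20 + 2 + 4 + 9 = 51
3→7→5→6→1: 8 + 10 + 18 + 10 = 46
3→2→6→1: 16 + 20 + 10 = 46
Shortest: 27.

27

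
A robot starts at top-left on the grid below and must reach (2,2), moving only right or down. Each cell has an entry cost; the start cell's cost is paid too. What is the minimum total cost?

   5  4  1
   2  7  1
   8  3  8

19

Cheapest: [0,0] → [0,1] → [0,2] → [1,2] → [2,2]
  5 + 4 + 1 + 1 + 8 = 19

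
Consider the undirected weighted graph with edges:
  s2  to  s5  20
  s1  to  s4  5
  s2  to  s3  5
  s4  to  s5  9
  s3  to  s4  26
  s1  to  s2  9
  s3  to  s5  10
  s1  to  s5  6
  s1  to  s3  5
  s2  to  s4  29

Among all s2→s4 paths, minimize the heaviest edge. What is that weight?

5

A few of the s2→s4 routes:
s2-s1-s5-s4: max(9, 6, 9) = 9
s2-s1-s4: max(9, 5) = 9
s2-s3-s1-s4: max(5, 5, 5) = 5
s2-s3-s1-s5-s4: max(5, 5, 6, 9) = 9
The minimum achievable maximum is 5.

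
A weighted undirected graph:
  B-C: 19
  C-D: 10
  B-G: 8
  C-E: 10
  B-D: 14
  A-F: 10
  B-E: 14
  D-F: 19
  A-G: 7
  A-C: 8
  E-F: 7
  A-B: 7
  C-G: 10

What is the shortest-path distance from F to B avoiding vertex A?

21

A few of the F→B routes:
F -> E -> B: 7 + 14 = 21
F -> E -> C -> G -> B: 7 + 10 + 10 + 8 = 35
F -> D -> B: 19 + 14 = 33
Shortest: 21.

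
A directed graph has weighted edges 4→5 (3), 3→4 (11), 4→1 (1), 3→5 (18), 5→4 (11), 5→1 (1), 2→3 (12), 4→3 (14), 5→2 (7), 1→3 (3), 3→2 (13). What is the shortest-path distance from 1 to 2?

16

Paths from 1 to 2:
1→3→5→2: 3 + 18 + 7 = 28
1→3→2: 3 + 13 = 16
1→3→4→5→2: 3 + 11 + 3 + 7 = 24
Best route has total 16.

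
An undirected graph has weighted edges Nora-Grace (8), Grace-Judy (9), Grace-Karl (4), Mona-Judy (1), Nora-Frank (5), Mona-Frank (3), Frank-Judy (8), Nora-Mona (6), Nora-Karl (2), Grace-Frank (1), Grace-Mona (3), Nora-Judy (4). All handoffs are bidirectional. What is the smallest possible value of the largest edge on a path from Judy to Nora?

Checking several routes:
Judy → Mona → Frank → Grace → Karl → Nora: max(1, 3, 1, 4, 2) = 4
Judy → Nora: max(4) = 4
Judy → Mona → Grace → Karl → Nora: max(1, 3, 4, 2) = 4
Best route has worst link 4.

4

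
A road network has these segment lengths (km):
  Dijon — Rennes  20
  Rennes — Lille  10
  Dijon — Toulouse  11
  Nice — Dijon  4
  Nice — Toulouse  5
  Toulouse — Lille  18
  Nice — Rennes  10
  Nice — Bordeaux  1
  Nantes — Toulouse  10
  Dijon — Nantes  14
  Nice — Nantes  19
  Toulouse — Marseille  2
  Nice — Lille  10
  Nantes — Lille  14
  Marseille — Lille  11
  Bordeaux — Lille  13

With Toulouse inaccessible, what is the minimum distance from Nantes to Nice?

A few of the Nantes→Nice routes:
Nantes → Lille → Rennes → Nice: 14 + 10 + 10 = 34
Nantes → Nice: 19
Nantes → Lille → Nice: 14 + 10 = 24
Nantes → Dijon → Rennes → Nice: 14 + 20 + 10 = 44
Nantes → Lille → Bordeaux → Nice: 14 + 13 + 1 = 28
Nantes → Dijon → Nice: 14 + 4 = 18
The minimum is 18 km.

18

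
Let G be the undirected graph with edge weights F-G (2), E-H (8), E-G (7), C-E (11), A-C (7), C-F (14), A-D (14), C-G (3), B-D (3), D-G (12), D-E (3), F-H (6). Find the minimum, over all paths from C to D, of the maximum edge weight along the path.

7

Some routes from C to D:
C - G - F - H - E - D: max(3, 2, 6, 8, 3) = 8
C - E - H - F - G - D: max(11, 8, 6, 2, 12) = 12
C - G - E - D: max(3, 7, 3) = 7
C - E - D: max(11, 3) = 11
The minimum achievable maximum is 7.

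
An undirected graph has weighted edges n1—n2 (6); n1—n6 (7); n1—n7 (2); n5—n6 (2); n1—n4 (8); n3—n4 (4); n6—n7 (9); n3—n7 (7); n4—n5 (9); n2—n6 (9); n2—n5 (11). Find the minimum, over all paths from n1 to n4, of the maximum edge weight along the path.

A few of the n1→n4 routes:
n1 - n4: max(8) = 8
n1 - n7 - n3 - n4: max(2, 7, 4) = 7
n1 - n6 - n5 - n4: max(7, 2, 9) = 9
The minimum achievable maximum is 7.

7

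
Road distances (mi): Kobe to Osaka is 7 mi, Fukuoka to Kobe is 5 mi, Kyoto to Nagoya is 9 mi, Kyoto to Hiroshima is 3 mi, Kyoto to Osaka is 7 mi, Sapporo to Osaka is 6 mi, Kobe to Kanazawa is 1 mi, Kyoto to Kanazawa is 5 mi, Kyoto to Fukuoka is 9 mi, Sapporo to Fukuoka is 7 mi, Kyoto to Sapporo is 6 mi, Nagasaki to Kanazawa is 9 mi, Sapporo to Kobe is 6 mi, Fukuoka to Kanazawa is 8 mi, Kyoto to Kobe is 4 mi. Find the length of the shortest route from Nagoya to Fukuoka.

18

Checking several routes:
Nagoya-Kyoto-Kobe-Kanazawa-Fukuoka: 9 + 4 + 1 + 8 = 22
Nagoya-Kyoto-Kanazawa-Kobe-Fukuoka: 9 + 5 + 1 + 5 = 20
Nagoya-Kyoto-Fukuoka: 9 + 9 = 18
Nagoya-Kyoto-Sapporo-Fukuoka: 9 + 6 + 7 = 22
Nagoya-Kyoto-Kobe-Fukuoka: 9 + 4 + 5 = 18
Nagoya-Kyoto-Kanazawa-Fukuoka: 9 + 5 + 8 = 22
Shortest: 18 mi.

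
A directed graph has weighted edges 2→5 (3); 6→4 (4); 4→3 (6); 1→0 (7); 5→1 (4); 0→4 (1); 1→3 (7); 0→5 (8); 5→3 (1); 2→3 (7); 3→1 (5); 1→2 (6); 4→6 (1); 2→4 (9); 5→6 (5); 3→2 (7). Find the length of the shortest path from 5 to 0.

11

Candidate routes:
5 → 1 → 0: 4 + 7 = 11
5 → 6 → 4 → 3 → 1 → 0: 5 + 4 + 6 + 5 + 7 = 27
5 → 3 → 1 → 0: 1 + 5 + 7 = 13
Best route has total 11.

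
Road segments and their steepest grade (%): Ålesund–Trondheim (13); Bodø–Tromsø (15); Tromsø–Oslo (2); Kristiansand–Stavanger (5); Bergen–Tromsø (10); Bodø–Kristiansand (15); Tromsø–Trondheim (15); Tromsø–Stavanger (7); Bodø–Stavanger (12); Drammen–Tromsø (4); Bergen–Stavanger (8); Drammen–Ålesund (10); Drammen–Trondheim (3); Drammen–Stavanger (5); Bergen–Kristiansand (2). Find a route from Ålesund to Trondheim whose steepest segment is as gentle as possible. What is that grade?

10

A few of the Ålesund→Trondheim routes:
Ålesund - Drammen - Stavanger - Kristiansand - Bodø - Tromsø - Trondheim: max(10, 5, 5, 15, 15, 15) = 15
Ålesund - Trondheim: max(13) = 13
Ålesund - Drammen - Trondheim: max(10, 3) = 10
Ålesund - Drammen - Stavanger - Kristiansand - Bergen - Tromsø - Trondheim: max(10, 5, 5, 2, 10, 15) = 15
Ålesund - Drammen - Stavanger - Bergen - Kristiansand - Bodø - Tromsø - Trondheim: max(10, 5, 8, 2, 15, 15, 15) = 15
The minimum achievable maximum is 10%.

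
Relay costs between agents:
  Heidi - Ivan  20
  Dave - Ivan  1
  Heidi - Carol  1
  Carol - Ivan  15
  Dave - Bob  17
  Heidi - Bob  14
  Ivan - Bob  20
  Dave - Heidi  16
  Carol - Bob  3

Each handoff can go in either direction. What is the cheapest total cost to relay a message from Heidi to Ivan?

A few of the Heidi→Ivan routes:
Heidi - Carol - Bob - Ivan: 1 + 3 + 20 = 24
Heidi - Carol - Bob - Dave - Ivan: 1 + 3 + 17 + 1 = 22
Heidi - Ivan: 20
Heidi - Carol - Ivan: 1 + 15 = 16
Heidi - Dave - Ivan: 16 + 1 = 17
Best route has total 16.

16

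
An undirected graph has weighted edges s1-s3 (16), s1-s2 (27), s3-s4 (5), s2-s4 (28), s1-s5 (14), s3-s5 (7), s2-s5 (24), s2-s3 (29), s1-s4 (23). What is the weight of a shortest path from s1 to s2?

Some routes from s1 to s2:
s1 - s3 - s2: 16 + 29 = 45
s1 - s2: 27
s1 - s5 - s2: 14 + 24 = 38
The minimum is 27.

27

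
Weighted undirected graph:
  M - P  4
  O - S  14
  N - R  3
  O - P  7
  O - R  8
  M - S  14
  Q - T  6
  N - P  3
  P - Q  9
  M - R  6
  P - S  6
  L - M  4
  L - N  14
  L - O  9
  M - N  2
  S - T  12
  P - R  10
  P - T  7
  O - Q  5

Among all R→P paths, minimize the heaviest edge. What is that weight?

3

Some routes from R to P:
R → M → P: max(6, 4) = 6
R → N → P: max(3, 3) = 3
R → N → M → P: max(3, 2, 4) = 4
Smallest bottleneck: 3.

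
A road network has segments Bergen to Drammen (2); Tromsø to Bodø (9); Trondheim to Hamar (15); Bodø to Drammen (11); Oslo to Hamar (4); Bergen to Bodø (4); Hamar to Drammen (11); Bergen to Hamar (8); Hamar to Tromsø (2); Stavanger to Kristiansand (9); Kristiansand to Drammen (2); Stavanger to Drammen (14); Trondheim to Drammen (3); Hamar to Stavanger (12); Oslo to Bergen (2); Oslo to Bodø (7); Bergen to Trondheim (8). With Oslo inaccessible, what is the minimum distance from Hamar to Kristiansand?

12

A few of the Hamar→Kristiansand routes:
Hamar→Tromsø→Bodø→Bergen→Drammen→Kristiansand: 2 + 9 + 4 + 2 + 2 = 19
Hamar→Drammen→Kristiansand: 11 + 2 = 13
Hamar→Bergen→Drammen→Kristiansand: 8 + 2 + 2 = 12
Shortest: 12 km.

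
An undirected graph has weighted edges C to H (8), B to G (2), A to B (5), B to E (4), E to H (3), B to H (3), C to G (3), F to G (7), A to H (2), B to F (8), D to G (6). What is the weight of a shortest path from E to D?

12

Checking several routes:
E - H - C - G - D: 3 + 8 + 3 + 6 = 20
E - H - A - B - G - D: 3 + 2 + 5 + 2 + 6 = 18
E - B - H - C - G - D: 4 + 3 + 8 + 3 + 6 = 24
E - B - G - D: 4 + 2 + 6 = 12
E - H - B - G - D: 3 + 3 + 2 + 6 = 14
Shortest: 12.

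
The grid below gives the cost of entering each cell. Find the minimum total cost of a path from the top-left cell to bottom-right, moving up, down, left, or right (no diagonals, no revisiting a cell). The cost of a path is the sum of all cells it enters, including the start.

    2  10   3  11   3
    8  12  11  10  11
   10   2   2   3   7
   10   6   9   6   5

38

One optimal route is [0,0] → [1,0] → [2,0] → [2,1] → [2,2] → [2,3] → [3,3] → [3,4].
Its cost is 2 + 8 + 10 + 2 + 2 + 3 + 6 + 5 = 38.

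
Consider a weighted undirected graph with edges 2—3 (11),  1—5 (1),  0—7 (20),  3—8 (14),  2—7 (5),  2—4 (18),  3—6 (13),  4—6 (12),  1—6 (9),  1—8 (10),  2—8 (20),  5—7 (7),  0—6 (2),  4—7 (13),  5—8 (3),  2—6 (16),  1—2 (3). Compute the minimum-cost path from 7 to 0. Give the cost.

Some routes from 7 to 0:
7 -> 4 -> 6 -> 0: 13 + 12 + 2 = 27
7 -> 0: 20
7 -> 5 -> 1 -> 6 -> 0: 7 + 1 + 9 + 2 = 19
7 -> 2 -> 6 -> 0: 5 + 16 + 2 = 23
7 -> 2 -> 1 -> 6 -> 0: 5 + 3 + 9 + 2 = 19
7 -> 5 -> 1 -> 2 -> 6 -> 0: 7 + 1 + 3 + 16 + 2 = 29
Best route has total 19.

19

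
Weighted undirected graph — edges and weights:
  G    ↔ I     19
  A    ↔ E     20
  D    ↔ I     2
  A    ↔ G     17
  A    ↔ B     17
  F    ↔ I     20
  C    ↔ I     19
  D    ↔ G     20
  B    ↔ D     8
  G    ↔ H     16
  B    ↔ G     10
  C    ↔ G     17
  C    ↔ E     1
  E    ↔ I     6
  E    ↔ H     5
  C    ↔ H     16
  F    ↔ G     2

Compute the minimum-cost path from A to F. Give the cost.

Some routes from A to F:
A-B-G-F: 17 + 10 + 2 = 29
A-G-F: 17 + 2 = 19
A-E-H-G-F: 20 + 5 + 16 + 2 = 43
A-E-C-G-F: 20 + 1 + 17 + 2 = 40
Shortest: 19.

19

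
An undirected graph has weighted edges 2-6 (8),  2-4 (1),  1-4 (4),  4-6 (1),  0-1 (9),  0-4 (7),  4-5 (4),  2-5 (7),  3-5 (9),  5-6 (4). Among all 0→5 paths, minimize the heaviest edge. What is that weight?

7

Comparing a few candidate routes:
0 -> 4 -> 5: max(7, 4) = 7
0 -> 4 -> 2 -> 5: max(7, 1, 7) = 7
0 -> 4 -> 2 -> 6 -> 5: max(7, 1, 8, 4) = 8
0 -> 4 -> 6 -> 5: max(7, 1, 4) = 7
Best route has worst link 7.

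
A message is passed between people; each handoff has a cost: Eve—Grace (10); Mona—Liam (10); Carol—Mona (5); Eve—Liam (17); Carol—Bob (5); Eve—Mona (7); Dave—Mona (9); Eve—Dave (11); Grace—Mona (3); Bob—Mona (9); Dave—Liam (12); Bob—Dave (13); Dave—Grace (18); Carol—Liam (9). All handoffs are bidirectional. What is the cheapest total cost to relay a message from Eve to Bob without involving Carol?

16

Comparing a few candidate routes:
Eve → Dave → Bob: 11 + 13 = 24
Eve → Grace → Mona → Bob: 10 + 3 + 9 = 22
Eve → Mona → Bob: 7 + 9 = 16
Eve → Dave → Mona → Bob: 11 + 9 + 9 = 29
Best route has total 16.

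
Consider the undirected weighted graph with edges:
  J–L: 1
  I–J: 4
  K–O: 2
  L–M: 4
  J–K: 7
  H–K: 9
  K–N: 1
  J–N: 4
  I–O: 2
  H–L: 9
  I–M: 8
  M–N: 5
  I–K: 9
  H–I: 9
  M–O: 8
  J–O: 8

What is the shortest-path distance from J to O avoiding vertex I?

Checking several routes:
J -> K -> O: 7 + 2 = 9
J -> L -> M -> N -> K -> O: 1 + 4 + 5 + 1 + 2 = 13
J -> N -> M -> O: 4 + 5 + 8 = 17
J -> N -> K -> O: 4 + 1 + 2 = 7
J -> O: 8
J -> L -> M -> O: 1 + 4 + 8 = 13
The minimum is 7.

7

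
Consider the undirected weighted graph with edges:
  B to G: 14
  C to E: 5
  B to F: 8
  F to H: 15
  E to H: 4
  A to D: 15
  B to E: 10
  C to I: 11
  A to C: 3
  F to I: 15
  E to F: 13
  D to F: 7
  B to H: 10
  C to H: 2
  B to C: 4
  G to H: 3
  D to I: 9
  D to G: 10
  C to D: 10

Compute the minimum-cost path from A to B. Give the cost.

Checking several routes:
A → C → E → B: 3 + 5 + 10 = 18
A → C → H → E → B: 3 + 2 + 4 + 10 = 19
A → C → B: 3 + 4 = 7
A → C → H → B: 3 + 2 + 10 = 15
The minimum is 7.

7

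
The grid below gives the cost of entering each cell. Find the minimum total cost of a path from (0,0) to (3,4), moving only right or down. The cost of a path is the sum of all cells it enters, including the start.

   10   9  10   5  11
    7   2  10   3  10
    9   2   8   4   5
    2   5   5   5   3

Cheapest: (0,0)→(1,0)→(1,1)→(2,1)→(3,1)→(3,2)→(3,3)→(3,4)
  10 + 7 + 2 + 2 + 5 + 5 + 5 + 3 = 39

39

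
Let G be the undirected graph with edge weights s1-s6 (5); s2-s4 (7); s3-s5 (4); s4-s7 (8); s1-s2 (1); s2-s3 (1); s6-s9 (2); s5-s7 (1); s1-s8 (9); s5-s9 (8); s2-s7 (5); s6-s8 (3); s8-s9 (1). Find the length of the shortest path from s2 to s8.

9

Some routes from s2 to s8:
s2-s1-s8: 1 + 9 = 10
s2-s1-s6-s9-s8: 1 + 5 + 2 + 1 = 9
s2-s1-s6-s8: 1 + 5 + 3 = 9
Shortest: 9.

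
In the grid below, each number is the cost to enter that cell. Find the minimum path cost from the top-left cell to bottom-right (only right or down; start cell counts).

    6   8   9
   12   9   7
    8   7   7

Path r0c0→r0c1→r0c2→r1c2→r2c2: 6 + 8 + 9 + 7 + 7 = 37.

37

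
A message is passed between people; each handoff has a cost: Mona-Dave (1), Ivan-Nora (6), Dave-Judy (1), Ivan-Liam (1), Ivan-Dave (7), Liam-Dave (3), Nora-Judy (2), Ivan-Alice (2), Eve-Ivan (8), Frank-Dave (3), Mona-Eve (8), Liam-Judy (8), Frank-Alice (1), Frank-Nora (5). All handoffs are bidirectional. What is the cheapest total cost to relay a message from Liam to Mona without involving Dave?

Paths from Liam to Mona avoiding Dave:
Liam → Ivan → Eve → Mona: 1 + 8 + 8 = 17
Liam → Judy → Nora → Ivan → Eve → Mona: 8 + 2 + 6 + 8 + 8 = 32
Liam → Judy → Nora → Frank → Alice → Ivan → Eve → Mona: 8 + 2 + 5 + 1 + 2 + 8 + 8 = 34
Best route has total 17.

17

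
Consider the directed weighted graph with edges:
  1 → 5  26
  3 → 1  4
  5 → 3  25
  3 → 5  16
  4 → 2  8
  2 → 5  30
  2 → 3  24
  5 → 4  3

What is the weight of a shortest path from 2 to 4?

Paths from 2 to 4:
2 -> 3 -> 5 -> 4: 24 + 16 + 3 = 43
2 -> 3 -> 1 -> 5 -> 4: 24 + 4 + 26 + 3 = 57
2 -> 5 -> 4: 30 + 3 = 33
Shortest: 33.

33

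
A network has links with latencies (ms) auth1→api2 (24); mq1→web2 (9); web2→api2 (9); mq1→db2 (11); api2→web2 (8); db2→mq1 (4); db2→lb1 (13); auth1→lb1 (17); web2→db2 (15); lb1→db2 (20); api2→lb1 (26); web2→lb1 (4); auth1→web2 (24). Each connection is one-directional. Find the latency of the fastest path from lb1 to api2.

Routes from lb1 to api2:
lb1 - db2 - mq1 - web2 - api2: 20 + 4 + 9 + 9 = 42
Shortest: 42 ms.

42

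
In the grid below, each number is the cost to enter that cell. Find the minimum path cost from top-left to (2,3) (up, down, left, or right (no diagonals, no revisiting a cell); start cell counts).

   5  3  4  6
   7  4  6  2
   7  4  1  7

One optimal route is r0c0→r0c1→r1c1→r2c1→r2c2→r2c3.
Its cost is 5 + 3 + 4 + 4 + 1 + 7 = 24.

24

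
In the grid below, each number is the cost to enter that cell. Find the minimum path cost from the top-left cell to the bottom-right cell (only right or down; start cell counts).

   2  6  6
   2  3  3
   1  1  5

11

Take (0,0) (1,0) (2,0) (2,1) (2,2) for a total of 2 + 2 + 1 + 1 + 5 = 11.
For comparison, the top-then-right route costs 22.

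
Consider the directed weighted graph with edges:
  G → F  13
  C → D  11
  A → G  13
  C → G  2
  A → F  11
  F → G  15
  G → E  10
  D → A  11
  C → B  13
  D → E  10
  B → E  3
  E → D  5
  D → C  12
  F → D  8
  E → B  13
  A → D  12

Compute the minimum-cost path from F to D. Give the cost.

8

Paths from F to D:
F→G→E→D: 15 + 10 + 5 = 30
F→D: 8
Best route has total 8.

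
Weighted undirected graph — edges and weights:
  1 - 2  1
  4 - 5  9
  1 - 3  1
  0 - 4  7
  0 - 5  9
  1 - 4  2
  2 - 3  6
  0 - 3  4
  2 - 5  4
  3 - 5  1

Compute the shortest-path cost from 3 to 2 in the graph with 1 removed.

5

Routes from 3 to 2 avoiding 1:
3 -> 2: 6
3 -> 5 -> 2: 1 + 4 = 5
3 -> 0 -> 5 -> 2: 4 + 9 + 4 = 17
3 -> 0 -> 4 -> 5 -> 2: 4 + 7 + 9 + 4 = 24
The minimum is 5.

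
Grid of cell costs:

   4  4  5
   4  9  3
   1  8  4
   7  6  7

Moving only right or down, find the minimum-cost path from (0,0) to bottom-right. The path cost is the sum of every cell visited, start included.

27

Path r0c0 → r0c1 → r0c2 → r1c2 → r2c2 → r3c2: 4 + 4 + 5 + 3 + 4 + 7 = 27.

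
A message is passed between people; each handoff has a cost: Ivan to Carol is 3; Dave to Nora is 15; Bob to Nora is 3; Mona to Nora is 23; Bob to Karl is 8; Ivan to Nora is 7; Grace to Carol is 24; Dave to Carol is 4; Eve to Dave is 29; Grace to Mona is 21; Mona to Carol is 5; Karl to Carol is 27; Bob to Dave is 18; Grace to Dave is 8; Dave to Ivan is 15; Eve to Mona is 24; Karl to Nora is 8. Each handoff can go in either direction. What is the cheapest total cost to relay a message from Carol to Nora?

10

A few of the Carol→Nora routes:
Carol-Dave-Bob-Nora: 4 + 18 + 3 = 25
Carol-Dave-Nora: 4 + 15 = 19
Carol-Ivan-Nora: 3 + 7 = 10
Shortest: 10.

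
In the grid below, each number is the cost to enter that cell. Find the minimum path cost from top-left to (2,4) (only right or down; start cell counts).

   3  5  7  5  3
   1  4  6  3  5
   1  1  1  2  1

10

Take (0,0) → (1,0) → (2,0) → (2,1) → (2,2) → (2,3) → (2,4) for a total of 3 + 1 + 1 + 1 + 1 + 2 + 1 = 10.
(Top row then right column would cost 29.)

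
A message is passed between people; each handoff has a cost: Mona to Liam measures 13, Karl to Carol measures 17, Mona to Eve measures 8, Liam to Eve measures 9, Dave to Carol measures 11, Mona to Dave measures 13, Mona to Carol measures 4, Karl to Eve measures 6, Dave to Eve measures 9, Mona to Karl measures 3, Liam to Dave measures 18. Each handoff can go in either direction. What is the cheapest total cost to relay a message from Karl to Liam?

15

A few of the Karl→Liam routes:
Karl-Eve-Mona-Liam: 6 + 8 + 13 = 27
Karl-Mona-Eve-Liam: 3 + 8 + 9 = 20
Karl-Mona-Dave-Eve-Liam: 3 + 13 + 9 + 9 = 34
Karl-Eve-Liam: 6 + 9 = 15
Karl-Eve-Dave-Liam: 6 + 9 + 18 = 33
Karl-Mona-Liam: 3 + 13 = 16
Shortest: 15.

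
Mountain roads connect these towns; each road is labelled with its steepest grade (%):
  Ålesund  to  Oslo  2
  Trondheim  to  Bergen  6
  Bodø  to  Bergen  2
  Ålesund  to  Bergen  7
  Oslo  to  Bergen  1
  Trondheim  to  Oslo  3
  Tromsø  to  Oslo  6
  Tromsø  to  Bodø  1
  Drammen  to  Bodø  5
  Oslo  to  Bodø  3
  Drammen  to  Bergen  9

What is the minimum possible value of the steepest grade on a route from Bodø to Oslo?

Comparing a few candidate routes:
Bodø - Bergen - Oslo: max(2, 1) = 2
Bodø - Drammen - Bergen - Trondheim - Oslo: max(5, 9, 6, 3) = 9
Bodø - Bergen - Ålesund - Oslo: max(2, 7, 2) = 7
Bodø - Oslo: max(3) = 3
Bodø - Bergen - Trondheim - Oslo: max(2, 6, 3) = 6
Bodø - Tromsø - Oslo: max(1, 6) = 6
Smallest bottleneck: 2%.

2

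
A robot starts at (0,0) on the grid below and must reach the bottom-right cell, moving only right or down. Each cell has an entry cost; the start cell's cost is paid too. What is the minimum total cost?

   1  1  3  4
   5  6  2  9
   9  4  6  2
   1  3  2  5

Path [0,0] [0,1] [0,2] [1,2] [2,2] [2,3] [3,3]: 1 + 1 + 3 + 2 + 6 + 2 + 5 = 20.
For comparison, the top-then-right route costs 25.

20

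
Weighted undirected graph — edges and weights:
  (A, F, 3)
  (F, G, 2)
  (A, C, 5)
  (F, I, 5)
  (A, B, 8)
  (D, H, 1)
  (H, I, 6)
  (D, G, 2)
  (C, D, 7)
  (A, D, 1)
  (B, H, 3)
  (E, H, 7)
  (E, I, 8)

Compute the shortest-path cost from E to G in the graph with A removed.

Candidate routes:
E-H-I-F-G: 7 + 6 + 5 + 2 = 20
E-H-D-G: 7 + 1 + 2 = 10
E-I-F-G: 8 + 5 + 2 = 15
E-I-H-D-G: 8 + 6 + 1 + 2 = 17
The minimum is 10.

10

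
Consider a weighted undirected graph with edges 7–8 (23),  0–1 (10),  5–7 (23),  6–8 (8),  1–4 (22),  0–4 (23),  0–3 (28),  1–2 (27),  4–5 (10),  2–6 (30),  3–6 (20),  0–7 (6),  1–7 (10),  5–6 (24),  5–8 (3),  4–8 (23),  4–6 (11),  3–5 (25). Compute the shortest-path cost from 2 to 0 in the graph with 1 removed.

Checking several routes:
2→6→8→5→7→0: 30 + 8 + 3 + 23 + 6 = 70
2→6→8→7→0: 30 + 8 + 23 + 6 = 67
2→6→4→0: 30 + 11 + 23 = 64
The minimum is 64.

64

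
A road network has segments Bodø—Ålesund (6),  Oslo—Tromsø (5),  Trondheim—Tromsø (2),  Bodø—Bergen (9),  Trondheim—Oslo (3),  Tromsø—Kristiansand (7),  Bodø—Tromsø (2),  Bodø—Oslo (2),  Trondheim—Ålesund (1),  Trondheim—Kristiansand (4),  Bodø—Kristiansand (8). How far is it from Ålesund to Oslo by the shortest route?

4

Comparing a few candidate routes:
Ålesund - Trondheim - Tromsø - Bodø - Oslo: 1 + 2 + 2 + 2 = 7
Ålesund - Bodø - Tromsø - Oslo: 6 + 2 + 5 = 13
Ålesund - Bodø - Oslo: 6 + 2 = 8
Ålesund - Trondheim - Oslo: 1 + 3 = 4
Ålesund - Trondheim - Tromsø - Oslo: 1 + 2 + 5 = 8
Best route has total 4 mi.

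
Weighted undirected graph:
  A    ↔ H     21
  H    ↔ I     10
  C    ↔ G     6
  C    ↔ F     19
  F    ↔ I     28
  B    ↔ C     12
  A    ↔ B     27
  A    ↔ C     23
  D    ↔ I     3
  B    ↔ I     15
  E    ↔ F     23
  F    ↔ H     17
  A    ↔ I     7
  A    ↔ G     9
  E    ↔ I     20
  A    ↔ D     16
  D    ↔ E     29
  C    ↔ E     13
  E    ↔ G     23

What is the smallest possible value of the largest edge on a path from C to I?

Checking several routes:
C - F - H - I: max(19, 17, 10) = 19
C - B - I: max(12, 15) = 15
C - G - A - I: max(6, 9, 7) = 9
C - G - A - D - I: max(6, 9, 16, 3) = 16
Smallest bottleneck: 9.

9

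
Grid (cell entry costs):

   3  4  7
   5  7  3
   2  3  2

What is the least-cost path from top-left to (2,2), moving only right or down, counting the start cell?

Take r0c0 r1c0 r2c0 r2c1 r2c2 for a total of 3 + 5 + 2 + 3 + 2 = 15.
For comparison, the top-then-right route costs 19.

15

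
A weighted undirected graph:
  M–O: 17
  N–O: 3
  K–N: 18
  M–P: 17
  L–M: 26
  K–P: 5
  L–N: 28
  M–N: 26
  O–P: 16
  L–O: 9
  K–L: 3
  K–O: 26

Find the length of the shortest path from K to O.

12

Comparing a few candidate routes:
K - L - O: 3 + 9 = 12
K - N - O: 18 + 3 = 21
K - O: 26
K - P - O: 5 + 16 = 21
Best route has total 12.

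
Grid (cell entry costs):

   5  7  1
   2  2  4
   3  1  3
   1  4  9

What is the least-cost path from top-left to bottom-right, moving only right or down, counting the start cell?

Cheapest: (0,0) → (1,0) → (1,1) → (2,1) → (2,2) → (3,2)
  5 + 2 + 2 + 1 + 3 + 9 = 22
For comparison, the top-then-right route costs 29.

22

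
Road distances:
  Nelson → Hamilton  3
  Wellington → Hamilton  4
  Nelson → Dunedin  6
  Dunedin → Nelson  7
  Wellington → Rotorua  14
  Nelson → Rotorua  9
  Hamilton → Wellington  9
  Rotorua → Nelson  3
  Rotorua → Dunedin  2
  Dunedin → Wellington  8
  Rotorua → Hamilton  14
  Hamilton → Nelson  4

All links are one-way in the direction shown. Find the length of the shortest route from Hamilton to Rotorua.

Routes from Hamilton to Rotorua:
Hamilton-Wellington-Rotorua: 9 + 14 = 23
Hamilton-Nelson-Rotorua: 4 + 9 = 13
Hamilton-Nelson-Dunedin-Wellington-Rotorua: 4 + 6 + 8 + 14 = 32
Shortest: 13.

13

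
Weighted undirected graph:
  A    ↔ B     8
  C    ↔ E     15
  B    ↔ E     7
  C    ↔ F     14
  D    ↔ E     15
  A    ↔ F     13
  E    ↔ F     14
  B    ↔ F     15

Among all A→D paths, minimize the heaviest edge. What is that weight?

15

Comparing a few candidate routes:
A -> F -> C -> E -> D: max(13, 14, 15, 15) = 15
A -> B -> F -> C -> E -> D: max(8, 15, 14, 15, 15) = 15
A -> F -> E -> D: max(13, 14, 15) = 15
A -> B -> F -> E -> D: max(8, 15, 14, 15) = 15
A -> F -> B -> E -> D: max(13, 15, 7, 15) = 15
Best route has worst link 15.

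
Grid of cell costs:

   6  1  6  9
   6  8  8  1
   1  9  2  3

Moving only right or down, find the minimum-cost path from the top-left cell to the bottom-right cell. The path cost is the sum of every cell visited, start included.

Cheapest: [0,0] [0,1] [0,2] [1,2] [1,3] [2,3]
  6 + 1 + 6 + 8 + 1 + 3 = 25
(Top row then right column would cost 26.)

25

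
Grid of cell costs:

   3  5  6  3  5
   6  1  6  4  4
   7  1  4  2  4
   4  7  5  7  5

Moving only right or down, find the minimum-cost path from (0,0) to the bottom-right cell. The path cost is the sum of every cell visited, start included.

One optimal route is [0,0]→[0,1]→[1,1]→[2,1]→[2,2]→[2,3]→[2,4]→[3,4].
Its cost is 3 + 5 + 1 + 1 + 4 + 2 + 4 + 5 = 25.

25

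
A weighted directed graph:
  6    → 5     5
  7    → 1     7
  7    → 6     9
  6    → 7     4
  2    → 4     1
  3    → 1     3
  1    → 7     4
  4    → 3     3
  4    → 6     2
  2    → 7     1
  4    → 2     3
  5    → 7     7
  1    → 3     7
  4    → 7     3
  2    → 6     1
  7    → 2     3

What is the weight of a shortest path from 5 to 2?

10

Candidate routes:
5 - 7 - 2: 7 + 3 = 10
Shortest: 10.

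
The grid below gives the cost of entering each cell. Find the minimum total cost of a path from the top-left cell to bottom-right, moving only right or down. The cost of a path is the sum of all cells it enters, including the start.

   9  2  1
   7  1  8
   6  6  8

Take (0,0) → (0,1) → (1,1) → (2,1) → (2,2) for a total of 9 + 2 + 1 + 6 + 8 = 26.

26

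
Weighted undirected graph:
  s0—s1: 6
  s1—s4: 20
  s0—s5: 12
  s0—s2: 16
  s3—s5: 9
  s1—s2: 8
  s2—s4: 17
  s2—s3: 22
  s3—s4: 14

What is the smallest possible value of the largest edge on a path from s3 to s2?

12

Comparing a few candidate routes:
s3 -> s5 -> s0 -> s2: max(9, 12, 16) = 16
s3 -> s4 -> s1 -> s0 -> s2: max(14, 20, 6, 16) = 20
s3 -> s5 -> s0 -> s1 -> s2: max(9, 12, 6, 8) = 12
s3 -> s5 -> s0 -> s1 -> s4 -> s2: max(9, 12, 6, 20, 17) = 20
s3 -> s4 -> s1 -> s2: max(14, 20, 8) = 20
s3 -> s4 -> s2: max(14, 17) = 17
Smallest bottleneck: 12.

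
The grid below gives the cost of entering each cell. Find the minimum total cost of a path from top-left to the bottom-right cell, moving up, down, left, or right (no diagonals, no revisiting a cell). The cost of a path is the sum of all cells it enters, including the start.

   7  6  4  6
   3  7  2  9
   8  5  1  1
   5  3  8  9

30

One optimal route is [0,0] → [0,1] → [0,2] → [1,2] → [2,2] → [2,3] → [3,3].
Its cost is 7 + 6 + 4 + 2 + 1 + 1 + 9 = 30.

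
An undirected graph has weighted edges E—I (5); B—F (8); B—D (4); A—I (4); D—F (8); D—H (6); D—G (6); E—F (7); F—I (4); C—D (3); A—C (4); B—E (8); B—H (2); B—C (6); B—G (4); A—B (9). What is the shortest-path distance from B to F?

Comparing a few candidate routes:
B → E → F: 8 + 7 = 15
B → D → F: 4 + 8 = 12
B → F: 8
B → H → D → F: 2 + 6 + 8 = 16
The minimum is 8.

8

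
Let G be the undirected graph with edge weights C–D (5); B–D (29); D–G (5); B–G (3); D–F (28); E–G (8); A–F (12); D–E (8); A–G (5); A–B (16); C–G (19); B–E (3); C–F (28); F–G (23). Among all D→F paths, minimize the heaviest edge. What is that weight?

Checking several routes:
D -> E -> G -> B -> A -> F: max(8, 8, 3, 16, 12) = 16
D -> E -> B -> G -> A -> F: max(8, 3, 3, 5, 12) = 12
D -> E -> B -> A -> F: max(8, 3, 16, 12) = 16
D -> G -> A -> F: max(5, 5, 12) = 12
D -> E -> G -> A -> F: max(8, 8, 5, 12) = 12
Smallest bottleneck: 12.

12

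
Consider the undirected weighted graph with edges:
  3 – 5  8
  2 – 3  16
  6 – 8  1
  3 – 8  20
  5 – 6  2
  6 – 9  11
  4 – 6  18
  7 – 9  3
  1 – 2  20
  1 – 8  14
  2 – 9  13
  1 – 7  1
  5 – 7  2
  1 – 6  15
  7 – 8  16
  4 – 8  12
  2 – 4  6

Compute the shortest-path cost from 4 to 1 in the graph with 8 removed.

Checking several routes:
4 -> 2 -> 9 -> 7 -> 1: 6 + 13 + 3 + 1 = 23
4 -> 6 -> 5 -> 7 -> 1: 18 + 2 + 2 + 1 = 23
4 -> 2 -> 3 -> 5 -> 7 -> 1: 6 + 16 + 8 + 2 + 1 = 33
4 -> 2 -> 1: 6 + 20 = 26
Best route has total 23.

23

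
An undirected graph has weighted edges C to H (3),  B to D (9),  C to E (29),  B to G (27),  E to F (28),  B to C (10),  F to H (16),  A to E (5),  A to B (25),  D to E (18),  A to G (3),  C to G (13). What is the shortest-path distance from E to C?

Comparing a few candidate routes:
E-D-B-C: 18 + 9 + 10 = 37
E-A-B-C: 5 + 25 + 10 = 40
E-A-G-C: 5 + 3 + 13 = 21
E-C: 29
E-A-G-B-C: 5 + 3 + 27 + 10 = 45
Shortest: 21.

21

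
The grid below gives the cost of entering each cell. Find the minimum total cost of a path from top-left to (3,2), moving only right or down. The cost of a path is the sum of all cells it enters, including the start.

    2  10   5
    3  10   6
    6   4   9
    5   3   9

27

Take [0,0] -> [1,0] -> [2,0] -> [2,1] -> [3,1] -> [3,2] for a total of 2 + 3 + 6 + 4 + 3 + 9 = 27.
(Top row then right column would cost 41.)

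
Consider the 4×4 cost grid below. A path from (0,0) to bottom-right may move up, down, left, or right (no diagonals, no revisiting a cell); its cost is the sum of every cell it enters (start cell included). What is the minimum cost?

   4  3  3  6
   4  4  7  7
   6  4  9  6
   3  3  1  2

21

One optimal route is (0,0) → (0,1) → (1,1) → (2,1) → (3,1) → (3,2) → (3,3).
Its cost is 4 + 3 + 4 + 4 + 3 + 1 + 2 = 21.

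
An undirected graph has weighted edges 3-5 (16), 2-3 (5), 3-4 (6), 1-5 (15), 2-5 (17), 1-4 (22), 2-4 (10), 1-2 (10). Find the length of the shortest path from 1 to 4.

20

A few of the 1→4 routes:
1 → 2 → 3 → 4: 10 + 5 + 6 = 21
1 → 4: 22
1 → 2 → 4: 10 + 10 = 20
Best route has total 20.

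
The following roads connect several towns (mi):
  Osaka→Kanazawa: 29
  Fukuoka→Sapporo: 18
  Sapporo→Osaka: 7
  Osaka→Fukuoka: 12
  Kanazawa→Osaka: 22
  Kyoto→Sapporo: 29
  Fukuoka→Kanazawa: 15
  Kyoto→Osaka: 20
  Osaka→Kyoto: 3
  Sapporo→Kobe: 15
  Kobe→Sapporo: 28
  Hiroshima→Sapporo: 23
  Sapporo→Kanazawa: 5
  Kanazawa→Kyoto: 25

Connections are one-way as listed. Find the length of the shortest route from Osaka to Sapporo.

30

Paths from Osaka to Sapporo:
Osaka -> Kyoto -> Sapporo: 3 + 29 = 32
Osaka -> Kanazawa -> Kyoto -> Sapporo: 29 + 25 + 29 = 83
Osaka -> Fukuoka -> Sapporo: 12 + 18 = 30
Osaka -> Fukuoka -> Kanazawa -> Kyoto -> Sapporo: 12 + 15 + 25 + 29 = 81
Shortest: 30 mi.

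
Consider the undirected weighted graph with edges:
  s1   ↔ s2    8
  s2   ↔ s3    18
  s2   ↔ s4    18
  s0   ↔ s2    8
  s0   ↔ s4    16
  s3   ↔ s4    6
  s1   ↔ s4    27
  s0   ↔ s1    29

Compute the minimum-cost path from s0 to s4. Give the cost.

16

Some routes from s0 to s4:
s0-s1-s2-s4: 29 + 8 + 18 = 55
s0-s2-s1-s4: 8 + 8 + 27 = 43
s0-s4: 16
s0-s2-s3-s4: 8 + 18 + 6 = 32
s0-s2-s4: 8 + 18 = 26
Shortest: 16.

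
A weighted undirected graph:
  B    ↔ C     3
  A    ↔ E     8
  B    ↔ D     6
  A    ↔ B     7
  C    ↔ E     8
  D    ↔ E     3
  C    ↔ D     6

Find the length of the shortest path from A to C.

10

Checking several routes:
A → B → C: 7 + 3 = 10
A → E → D → C: 8 + 3 + 6 = 17
A → E → D → B → C: 8 + 3 + 6 + 3 = 20
A → E → C: 8 + 8 = 16
A → B → D → C: 7 + 6 + 6 = 19
The minimum is 10.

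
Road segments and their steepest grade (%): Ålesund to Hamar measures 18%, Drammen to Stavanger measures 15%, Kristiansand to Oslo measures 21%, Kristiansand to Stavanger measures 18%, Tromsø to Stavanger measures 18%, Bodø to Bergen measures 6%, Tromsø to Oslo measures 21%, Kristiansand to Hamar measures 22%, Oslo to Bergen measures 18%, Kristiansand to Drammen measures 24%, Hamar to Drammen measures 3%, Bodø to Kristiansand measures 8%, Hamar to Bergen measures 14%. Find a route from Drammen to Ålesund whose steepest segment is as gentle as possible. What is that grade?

18

Checking several routes:
Drammen-Stavanger-Kristiansand-Bodø-Bergen-Hamar-Ålesund: max(15, 18, 8, 6, 14, 18) = 18
Drammen-Stavanger-Tromsø-Oslo-Kristiansand-Bodø-Bergen-Hamar-Ålesund: max(15, 18, 21, 21, 8, 6, 14, 18) = 21
Drammen-Hamar-Ålesund: max(3, 18) = 18
Best route has worst link 18%.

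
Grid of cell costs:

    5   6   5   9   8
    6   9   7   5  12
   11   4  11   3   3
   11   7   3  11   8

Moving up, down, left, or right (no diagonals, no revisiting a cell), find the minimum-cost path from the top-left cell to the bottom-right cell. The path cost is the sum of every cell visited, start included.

42

Cheapest: [0,0] → [0,1] → [0,2] → [1,2] → [1,3] → [2,3] → [2,4] → [3,4]
  5 + 6 + 5 + 7 + 5 + 3 + 3 + 8 = 42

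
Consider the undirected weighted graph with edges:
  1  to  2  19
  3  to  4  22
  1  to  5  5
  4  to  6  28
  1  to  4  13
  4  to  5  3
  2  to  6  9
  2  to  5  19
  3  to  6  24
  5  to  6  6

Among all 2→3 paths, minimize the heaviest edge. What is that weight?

A few of the 2→3 routes:
2 → 6 → 5 → 4 → 3: max(9, 6, 3, 22) = 22
2 → 1 → 5 → 4 → 3: max(19, 5, 3, 22) = 22
2 → 1 → 4 → 3: max(19, 13, 22) = 22
2 → 6 → 5 → 1 → 4 → 3: max(9, 6, 5, 13, 22) = 22
The minimum achievable maximum is 22.

22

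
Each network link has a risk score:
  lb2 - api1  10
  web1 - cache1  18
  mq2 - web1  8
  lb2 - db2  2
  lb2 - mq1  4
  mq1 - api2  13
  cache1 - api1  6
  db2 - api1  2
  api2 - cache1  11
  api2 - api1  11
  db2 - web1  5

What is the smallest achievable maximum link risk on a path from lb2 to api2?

Some routes from lb2 to api2:
lb2 → db2 → api1 → cache1 → api2: max(2, 2, 6, 11) = 11
lb2 → api1 → cache1 → api2: max(10, 6, 11) = 11
lb2 → api1 → api2: max(10, 11) = 11
lb2 → db2 → api1 → api2: max(2, 2, 11) = 11
lb2 → mq1 → api2: max(4, 13) = 13
lb2 → api1 → db2 → web1 → cache1 → api2: max(10, 2, 5, 18, 11) = 18
The minimum achievable maximum is 11.

11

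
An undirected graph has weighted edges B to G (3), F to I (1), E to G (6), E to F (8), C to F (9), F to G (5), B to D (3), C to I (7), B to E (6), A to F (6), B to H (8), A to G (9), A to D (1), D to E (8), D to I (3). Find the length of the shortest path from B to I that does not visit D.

Comparing a few candidate routes:
B-E-F-I: 6 + 8 + 1 = 15
B-E-G-F-I: 6 + 6 + 5 + 1 = 18
B-G-F-I: 3 + 5 + 1 = 9
B-G-E-F-I: 3 + 6 + 8 + 1 = 18
Shortest: 9.

9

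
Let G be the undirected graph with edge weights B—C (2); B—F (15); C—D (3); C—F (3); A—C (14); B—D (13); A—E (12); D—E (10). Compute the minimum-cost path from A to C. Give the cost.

Paths from A to C:
A-C: 14
A-E-D-C: 12 + 10 + 3 = 25
A-E-D-B-F-C: 12 + 10 + 13 + 15 + 3 = 53
A-E-D-B-C: 12 + 10 + 13 + 2 = 37
Best route has total 14.

14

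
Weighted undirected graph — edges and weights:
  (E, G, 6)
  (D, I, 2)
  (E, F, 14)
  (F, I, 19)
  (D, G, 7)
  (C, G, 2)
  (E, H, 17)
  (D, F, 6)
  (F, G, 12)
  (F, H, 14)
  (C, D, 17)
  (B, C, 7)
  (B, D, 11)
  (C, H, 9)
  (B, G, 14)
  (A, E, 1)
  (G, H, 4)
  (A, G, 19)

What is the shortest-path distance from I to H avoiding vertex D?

33

Comparing a few candidate routes:
I-F-G-H: 19 + 12 + 4 = 35
I-F-H: 19 + 14 = 33
I-F-E-H: 19 + 14 + 17 = 50
I-F-G-C-H: 19 + 12 + 2 + 9 = 42
I-F-E-G-H: 19 + 14 + 6 + 4 = 43
Best route has total 33.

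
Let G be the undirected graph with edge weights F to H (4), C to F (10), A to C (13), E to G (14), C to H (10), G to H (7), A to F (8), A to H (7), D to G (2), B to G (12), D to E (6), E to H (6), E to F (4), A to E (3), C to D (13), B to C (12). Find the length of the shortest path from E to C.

14

Comparing a few candidate routes:
E→A→C: 3 + 13 = 16
E→F→C: 4 + 10 = 14
E→H→C: 6 + 10 = 16
E→F→H→C: 4 + 4 + 10 = 18
The minimum is 14.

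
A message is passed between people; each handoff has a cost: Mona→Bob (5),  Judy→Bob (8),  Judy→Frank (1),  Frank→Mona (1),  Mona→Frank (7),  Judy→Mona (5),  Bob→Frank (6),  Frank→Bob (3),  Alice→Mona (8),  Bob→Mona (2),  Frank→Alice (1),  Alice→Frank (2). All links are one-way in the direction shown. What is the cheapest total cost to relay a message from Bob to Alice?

7

Routes from Bob to Alice:
Bob -> Mona -> Frank -> Alice: 2 + 7 + 1 = 10
Bob -> Frank -> Alice: 6 + 1 = 7
Shortest: 7.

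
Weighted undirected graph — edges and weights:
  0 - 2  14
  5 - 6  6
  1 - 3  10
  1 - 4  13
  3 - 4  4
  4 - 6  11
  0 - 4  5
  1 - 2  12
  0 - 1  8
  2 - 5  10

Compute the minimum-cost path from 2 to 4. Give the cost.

Comparing a few candidate routes:
2 → 1 → 0 → 4: 12 + 8 + 5 = 25
2 → 0 → 1 → 4: 14 + 8 + 13 = 35
2 → 1 → 3 → 4: 12 + 10 + 4 = 26
2 → 1 → 4: 12 + 13 = 25
2 → 0 → 4: 14 + 5 = 19
2 → 5 → 6 → 4: 10 + 6 + 11 = 27
The minimum is 19.

19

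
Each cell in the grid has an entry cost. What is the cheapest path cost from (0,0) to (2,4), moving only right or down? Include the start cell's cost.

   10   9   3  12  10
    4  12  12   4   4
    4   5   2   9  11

45

Best path: r0c0→r1c0→r2c0→r2c1→r2c2→r2c3→r2c4
Cost: 10 + 4 + 4 + 5 + 2 + 9 + 11 = 45
For comparison, the top-then-right route costs 59.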